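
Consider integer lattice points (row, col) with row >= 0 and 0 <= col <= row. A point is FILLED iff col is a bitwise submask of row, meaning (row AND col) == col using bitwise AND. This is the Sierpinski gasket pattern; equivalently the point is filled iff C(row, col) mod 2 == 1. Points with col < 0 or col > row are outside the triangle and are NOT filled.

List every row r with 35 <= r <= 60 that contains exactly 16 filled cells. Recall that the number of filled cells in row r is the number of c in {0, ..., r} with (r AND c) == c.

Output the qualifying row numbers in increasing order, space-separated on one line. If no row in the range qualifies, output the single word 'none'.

Answer: 39 43 45 46 51 53 54 57 58 60

Derivation:
Row r has 2^popcount(r) filled cells, so we need popcount(r) = log2(16) = 4.
Scan r = 35..60 and keep those with exactly 4 one-bits:
r=35=100011 popcount=3 -> skip
r=36=100100 popcount=2 -> skip
r=37=100101 popcount=3 -> skip
r=38=100110 popcount=3 -> skip
r=39=100111 popcount=4 -> KEEP
r=40=101000 popcount=2 -> skip
r=41=101001 popcount=3 -> skip
r=42=101010 popcount=3 -> skip
r=43=101011 popcount=4 -> KEEP
r=44=101100 popcount=3 -> skip
r=45=101101 popcount=4 -> KEEP
r=46=101110 popcount=4 -> KEEP
r=47=101111 popcount=5 -> skip
r=48=110000 popcount=2 -> skip
r=49=110001 popcount=3 -> skip
r=50=110010 popcount=3 -> skip
r=51=110011 popcount=4 -> KEEP
r=52=110100 popcount=3 -> skip
r=53=110101 popcount=4 -> KEEP
r=54=110110 popcount=4 -> KEEP
r=55=110111 popcount=5 -> skip
r=56=111000 popcount=3 -> skip
r=57=111001 popcount=4 -> KEEP
r=58=111010 popcount=4 -> KEEP
r=59=111011 popcount=5 -> skip
r=60=111100 popcount=4 -> KEEP
Kept rows: 39 43 45 46 51 53 54 57 58 60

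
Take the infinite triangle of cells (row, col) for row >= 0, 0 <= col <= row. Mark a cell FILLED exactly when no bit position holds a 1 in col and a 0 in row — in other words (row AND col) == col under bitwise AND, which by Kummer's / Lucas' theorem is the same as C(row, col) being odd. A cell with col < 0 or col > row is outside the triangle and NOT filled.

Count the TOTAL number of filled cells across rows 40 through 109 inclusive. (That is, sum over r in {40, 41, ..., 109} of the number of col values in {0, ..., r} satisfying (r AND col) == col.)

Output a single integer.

Answer: 1146

Derivation:
r40=101000 pc2: +4 =4
r41=101001 pc3: +8 =12
r42=101010 pc3: +8 =20
r43=101011 pc4: +16 =36
r44=101100 pc3: +8 =44
r45=101101 pc4: +16 =60
r46=101110 pc4: +16 =76
r47=101111 pc5: +32 =108
r48=110000 pc2: +4 =112
r49=110001 pc3: +8 =120
r50=110010 pc3: +8 =128
r51=110011 pc4: +16 =144
r52=110100 pc3: +8 =152
r53=110101 pc4: +16 =168
r54=110110 pc4: +16 =184
r55=110111 pc5: +32 =216
r56=111000 pc3: +8 =224
r57=111001 pc4: +16 =240
r58=111010 pc4: +16 =256
r59=111011 pc5: +32 =288
r60=111100 pc4: +16 =304
r61=111101 pc5: +32 =336
r62=111110 pc5: +32 =368
r63=111111 pc6: +64 =432
r64=1000000 pc1: +2 =434
r65=1000001 pc2: +4 =438
r66=1000010 pc2: +4 =442
r67=1000011 pc3: +8 =450
r68=1000100 pc2: +4 =454
r69=1000101 pc3: +8 =462
r70=1000110 pc3: +8 =470
r71=1000111 pc4: +16 =486
r72=1001000 pc2: +4 =490
r73=1001001 pc3: +8 =498
r74=1001010 pc3: +8 =506
r75=1001011 pc4: +16 =522
r76=1001100 pc3: +8 =530
r77=1001101 pc4: +16 =546
r78=1001110 pc4: +16 =562
r79=1001111 pc5: +32 =594
r80=1010000 pc2: +4 =598
r81=1010001 pc3: +8 =606
r82=1010010 pc3: +8 =614
r83=1010011 pc4: +16 =630
r84=1010100 pc3: +8 =638
r85=1010101 pc4: +16 =654
r86=1010110 pc4: +16 =670
r87=1010111 pc5: +32 =702
r88=1011000 pc3: +8 =710
r89=1011001 pc4: +16 =726
r90=1011010 pc4: +16 =742
r91=1011011 pc5: +32 =774
r92=1011100 pc4: +16 =790
r93=1011101 pc5: +32 =822
r94=1011110 pc5: +32 =854
r95=1011111 pc6: +64 =918
r96=1100000 pc2: +4 =922
r97=1100001 pc3: +8 =930
r98=1100010 pc3: +8 =938
r99=1100011 pc4: +16 =954
r100=1100100 pc3: +8 =962
r101=1100101 pc4: +16 =978
r102=1100110 pc4: +16 =994
r103=1100111 pc5: +32 =1026
r104=1101000 pc3: +8 =1034
r105=1101001 pc4: +16 =1050
r106=1101010 pc4: +16 =1066
r107=1101011 pc5: +32 =1098
r108=1101100 pc4: +16 =1114
r109=1101101 pc5: +32 =1146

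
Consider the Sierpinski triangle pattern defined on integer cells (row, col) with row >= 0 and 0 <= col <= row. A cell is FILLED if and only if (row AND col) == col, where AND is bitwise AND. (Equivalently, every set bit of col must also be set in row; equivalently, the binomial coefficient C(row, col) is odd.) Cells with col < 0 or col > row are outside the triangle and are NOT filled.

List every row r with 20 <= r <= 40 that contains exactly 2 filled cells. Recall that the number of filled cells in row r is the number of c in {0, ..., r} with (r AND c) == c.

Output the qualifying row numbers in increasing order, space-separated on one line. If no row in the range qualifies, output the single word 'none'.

Answer: 32

Derivation:
Row r has 2^popcount(r) filled cells, so we need popcount(r) = log2(2) = 1.
Scan r = 20..40 and keep those with exactly 1 one-bits:
r=20=10100 popcount=2 -> skip
r=21=10101 popcount=3 -> skip
r=22=10110 popcount=3 -> skip
r=23=10111 popcount=4 -> skip
r=24=11000 popcount=2 -> skip
r=25=11001 popcount=3 -> skip
r=26=11010 popcount=3 -> skip
r=27=11011 popcount=4 -> skip
r=28=11100 popcount=3 -> skip
r=29=11101 popcount=4 -> skip
r=30=11110 popcount=4 -> skip
r=31=11111 popcount=5 -> skip
r=32=100000 popcount=1 -> KEEP
r=33=100001 popcount=2 -> skip
r=34=100010 popcount=2 -> skip
r=35=100011 popcount=3 -> skip
r=36=100100 popcount=2 -> skip
r=37=100101 popcount=3 -> skip
r=38=100110 popcount=3 -> skip
r=39=100111 popcount=4 -> skip
r=40=101000 popcount=2 -> skip
Kept rows: 32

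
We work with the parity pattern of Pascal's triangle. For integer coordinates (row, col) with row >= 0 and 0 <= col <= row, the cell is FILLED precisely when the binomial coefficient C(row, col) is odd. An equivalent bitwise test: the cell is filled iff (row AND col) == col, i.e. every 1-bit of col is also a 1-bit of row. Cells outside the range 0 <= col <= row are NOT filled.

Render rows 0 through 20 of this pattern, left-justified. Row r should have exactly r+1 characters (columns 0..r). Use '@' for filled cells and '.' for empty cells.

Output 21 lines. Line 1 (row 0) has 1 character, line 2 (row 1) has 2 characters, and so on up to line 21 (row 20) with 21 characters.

Answer: @
@@
@.@
@@@@
@...@
@@..@@
@.@.@.@
@@@@@@@@
@.......@
@@......@@
@.@.....@.@
@@@@....@@@@
@...@...@...@
@@..@@..@@..@@
@.@.@.@.@.@.@.@
@@@@@@@@@@@@@@@@
@...............@
@@..............@@
@.@.............@.@
@@@@............@@@@
@...@...........@...@

Derivation:
r0=0: @
r1=1: @@
r2=10: @.@
r3=11: @@@@
r4=100: @...@
r5=101: @@..@@
r6=110: @.@.@.@
r7=111: @@@@@@@@
r8=1000: @.......@
r9=1001: @@......@@
r10=1010: @.@.....@.@
r11=1011: @@@@....@@@@
r12=1100: @...@...@...@
r13=1101: @@..@@..@@..@@
r14=1110: @.@.@.@.@.@.@.@
r15=1111: @@@@@@@@@@@@@@@@
r16=10000: @...............@
r17=10001: @@..............@@
r18=10010: @.@.............@.@
r19=10011: @@@@............@@@@
r20=10100: @...@...........@...@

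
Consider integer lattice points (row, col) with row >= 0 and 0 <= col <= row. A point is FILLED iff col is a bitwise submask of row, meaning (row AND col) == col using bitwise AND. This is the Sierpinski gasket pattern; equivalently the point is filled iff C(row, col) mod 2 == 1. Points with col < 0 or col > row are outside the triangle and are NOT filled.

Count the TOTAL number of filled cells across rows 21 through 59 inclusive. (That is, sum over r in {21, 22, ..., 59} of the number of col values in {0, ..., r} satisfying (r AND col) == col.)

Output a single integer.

r21=10101 pc3: +8 =8
r22=10110 pc3: +8 =16
r23=10111 pc4: +16 =32
r24=11000 pc2: +4 =36
r25=11001 pc3: +8 =44
r26=11010 pc3: +8 =52
r27=11011 pc4: +16 =68
r28=11100 pc3: +8 =76
r29=11101 pc4: +16 =92
r30=11110 pc4: +16 =108
r31=11111 pc5: +32 =140
r32=100000 pc1: +2 =142
r33=100001 pc2: +4 =146
r34=100010 pc2: +4 =150
r35=100011 pc3: +8 =158
r36=100100 pc2: +4 =162
r37=100101 pc3: +8 =170
r38=100110 pc3: +8 =178
r39=100111 pc4: +16 =194
r40=101000 pc2: +4 =198
r41=101001 pc3: +8 =206
r42=101010 pc3: +8 =214
r43=101011 pc4: +16 =230
r44=101100 pc3: +8 =238
r45=101101 pc4: +16 =254
r46=101110 pc4: +16 =270
r47=101111 pc5: +32 =302
r48=110000 pc2: +4 =306
r49=110001 pc3: +8 =314
r50=110010 pc3: +8 =322
r51=110011 pc4: +16 =338
r52=110100 pc3: +8 =346
r53=110101 pc4: +16 =362
r54=110110 pc4: +16 =378
r55=110111 pc5: +32 =410
r56=111000 pc3: +8 =418
r57=111001 pc4: +16 =434
r58=111010 pc4: +16 =450
r59=111011 pc5: +32 =482

Answer: 482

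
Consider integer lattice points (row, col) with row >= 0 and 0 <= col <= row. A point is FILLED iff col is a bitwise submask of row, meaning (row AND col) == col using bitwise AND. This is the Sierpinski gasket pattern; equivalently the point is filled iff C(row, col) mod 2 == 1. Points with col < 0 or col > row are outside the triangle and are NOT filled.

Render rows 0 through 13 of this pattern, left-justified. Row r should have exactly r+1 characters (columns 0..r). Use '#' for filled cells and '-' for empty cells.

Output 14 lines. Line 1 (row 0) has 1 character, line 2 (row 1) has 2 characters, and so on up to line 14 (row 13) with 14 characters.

Answer: #
##
#-#
####
#---#
##--##
#-#-#-#
########
#-------#
##------##
#-#-----#-#
####----####
#---#---#---#
##--##--##--##

Derivation:
r0=0: #
r1=1: ##
r2=10: #-#
r3=11: ####
r4=100: #---#
r5=101: ##--##
r6=110: #-#-#-#
r7=111: ########
r8=1000: #-------#
r9=1001: ##------##
r10=1010: #-#-----#-#
r11=1011: ####----####
r12=1100: #---#---#---#
r13=1101: ##--##--##--##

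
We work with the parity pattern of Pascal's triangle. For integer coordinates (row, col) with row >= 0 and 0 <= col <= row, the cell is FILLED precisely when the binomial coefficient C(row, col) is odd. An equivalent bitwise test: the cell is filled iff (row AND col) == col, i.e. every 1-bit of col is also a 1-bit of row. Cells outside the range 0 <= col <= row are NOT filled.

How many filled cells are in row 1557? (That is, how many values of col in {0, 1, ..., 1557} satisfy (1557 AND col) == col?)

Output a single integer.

1557 in binary = 11000010101
popcount(1557) = number of 1-bits in 11000010101 = 5
A col c satisfies (1557 AND c) == c iff every set bit of c is also set in 1557; each of the 5 set bits of 1557 can independently be on or off in c.
count = 2^5 = 32

Answer: 32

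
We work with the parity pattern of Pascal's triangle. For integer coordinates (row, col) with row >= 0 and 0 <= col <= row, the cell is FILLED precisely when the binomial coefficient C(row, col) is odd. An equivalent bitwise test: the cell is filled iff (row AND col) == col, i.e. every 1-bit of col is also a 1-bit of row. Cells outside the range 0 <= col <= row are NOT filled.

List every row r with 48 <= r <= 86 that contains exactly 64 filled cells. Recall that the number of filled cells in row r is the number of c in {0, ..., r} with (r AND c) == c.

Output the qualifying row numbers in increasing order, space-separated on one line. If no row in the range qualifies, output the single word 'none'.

Row r has 2^popcount(r) filled cells, so we need popcount(r) = log2(64) = 6.
Scan r = 48..86 and keep those with exactly 6 one-bits:
r=48=110000 popcount=2 -> skip
r=49=110001 popcount=3 -> skip
r=50=110010 popcount=3 -> skip
r=51=110011 popcount=4 -> skip
r=52=110100 popcount=3 -> skip
r=53=110101 popcount=4 -> skip
r=54=110110 popcount=4 -> skip
r=55=110111 popcount=5 -> skip
r=56=111000 popcount=3 -> skip
r=57=111001 popcount=4 -> skip
r=58=111010 popcount=4 -> skip
r=59=111011 popcount=5 -> skip
r=60=111100 popcount=4 -> skip
r=61=111101 popcount=5 -> skip
r=62=111110 popcount=5 -> skip
r=63=111111 popcount=6 -> KEEP
r=64=1000000 popcount=1 -> skip
r=65=1000001 popcount=2 -> skip
r=66=1000010 popcount=2 -> skip
r=67=1000011 popcount=3 -> skip
r=68=1000100 popcount=2 -> skip
r=69=1000101 popcount=3 -> skip
r=70=1000110 popcount=3 -> skip
r=71=1000111 popcount=4 -> skip
r=72=1001000 popcount=2 -> skip
r=73=1001001 popcount=3 -> skip
r=74=1001010 popcount=3 -> skip
r=75=1001011 popcount=4 -> skip
r=76=1001100 popcount=3 -> skip
r=77=1001101 popcount=4 -> skip
r=78=1001110 popcount=4 -> skip
r=79=1001111 popcount=5 -> skip
r=80=1010000 popcount=2 -> skip
r=81=1010001 popcount=3 -> skip
r=82=1010010 popcount=3 -> skip
r=83=1010011 popcount=4 -> skip
r=84=1010100 popcount=3 -> skip
r=85=1010101 popcount=4 -> skip
r=86=1010110 popcount=4 -> skip
Kept rows: 63

Answer: 63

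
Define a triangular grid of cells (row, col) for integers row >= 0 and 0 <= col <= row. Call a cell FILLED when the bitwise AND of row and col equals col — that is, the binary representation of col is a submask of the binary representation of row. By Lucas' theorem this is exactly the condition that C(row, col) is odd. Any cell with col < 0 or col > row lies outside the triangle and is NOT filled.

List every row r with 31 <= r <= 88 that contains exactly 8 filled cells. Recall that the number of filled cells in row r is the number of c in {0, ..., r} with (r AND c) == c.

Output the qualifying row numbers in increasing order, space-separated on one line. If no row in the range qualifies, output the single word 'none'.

Row r has 2^popcount(r) filled cells, so we need popcount(r) = log2(8) = 3.
Scan r = 31..88 and keep those with exactly 3 one-bits:
r=31=11111 popcount=5 -> skip
r=32=100000 popcount=1 -> skip
r=33=100001 popcount=2 -> skip
r=34=100010 popcount=2 -> skip
r=35=100011 popcount=3 -> KEEP
r=36=100100 popcount=2 -> skip
r=37=100101 popcount=3 -> KEEP
r=38=100110 popcount=3 -> KEEP
r=39=100111 popcount=4 -> skip
r=40=101000 popcount=2 -> skip
r=41=101001 popcount=3 -> KEEP
r=42=101010 popcount=3 -> KEEP
r=43=101011 popcount=4 -> skip
r=44=101100 popcount=3 -> KEEP
r=45=101101 popcount=4 -> skip
r=46=101110 popcount=4 -> skip
r=47=101111 popcount=5 -> skip
r=48=110000 popcount=2 -> skip
r=49=110001 popcount=3 -> KEEP
r=50=110010 popcount=3 -> KEEP
r=51=110011 popcount=4 -> skip
r=52=110100 popcount=3 -> KEEP
r=53=110101 popcount=4 -> skip
r=54=110110 popcount=4 -> skip
r=55=110111 popcount=5 -> skip
r=56=111000 popcount=3 -> KEEP
r=57=111001 popcount=4 -> skip
r=58=111010 popcount=4 -> skip
r=59=111011 popcount=5 -> skip
r=60=111100 popcount=4 -> skip
r=61=111101 popcount=5 -> skip
r=62=111110 popcount=5 -> skip
r=63=111111 popcount=6 -> skip
r=64=1000000 popcount=1 -> skip
r=65=1000001 popcount=2 -> skip
r=66=1000010 popcount=2 -> skip
r=67=1000011 popcount=3 -> KEEP
r=68=1000100 popcount=2 -> skip
r=69=1000101 popcount=3 -> KEEP
r=70=1000110 popcount=3 -> KEEP
r=71=1000111 popcount=4 -> skip
r=72=1001000 popcount=2 -> skip
r=73=1001001 popcount=3 -> KEEP
r=74=1001010 popcount=3 -> KEEP
r=75=1001011 popcount=4 -> skip
r=76=1001100 popcount=3 -> KEEP
r=77=1001101 popcount=4 -> skip
r=78=1001110 popcount=4 -> skip
r=79=1001111 popcount=5 -> skip
r=80=1010000 popcount=2 -> skip
r=81=1010001 popcount=3 -> KEEP
r=82=1010010 popcount=3 -> KEEP
r=83=1010011 popcount=4 -> skip
r=84=1010100 popcount=3 -> KEEP
r=85=1010101 popcount=4 -> skip
r=86=1010110 popcount=4 -> skip
r=87=1010111 popcount=5 -> skip
r=88=1011000 popcount=3 -> KEEP
Kept rows: 35 37 38 41 42 44 49 50 52 56 67 69 70 73 74 76 81 82 84 88

Answer: 35 37 38 41 42 44 49 50 52 56 67 69 70 73 74 76 81 82 84 88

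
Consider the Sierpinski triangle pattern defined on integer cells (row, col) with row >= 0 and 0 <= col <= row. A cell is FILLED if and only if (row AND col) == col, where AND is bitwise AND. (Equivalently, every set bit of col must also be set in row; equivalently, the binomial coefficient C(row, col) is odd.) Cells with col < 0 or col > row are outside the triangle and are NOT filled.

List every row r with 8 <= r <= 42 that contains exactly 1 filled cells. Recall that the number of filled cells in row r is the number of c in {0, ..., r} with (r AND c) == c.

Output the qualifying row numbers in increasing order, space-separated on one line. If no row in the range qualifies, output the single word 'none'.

Answer: none

Derivation:
Row r has 2^popcount(r) filled cells, so we need popcount(r) = log2(1) = 0.
Scan r = 8..42 and keep those with exactly 0 one-bits:
r=8=1000 popcount=1 -> skip
r=9=1001 popcount=2 -> skip
r=10=1010 popcount=2 -> skip
r=11=1011 popcount=3 -> skip
r=12=1100 popcount=2 -> skip
r=13=1101 popcount=3 -> skip
r=14=1110 popcount=3 -> skip
r=15=1111 popcount=4 -> skip
r=16=10000 popcount=1 -> skip
r=17=10001 popcount=2 -> skip
r=18=10010 popcount=2 -> skip
r=19=10011 popcount=3 -> skip
r=20=10100 popcount=2 -> skip
r=21=10101 popcount=3 -> skip
r=22=10110 popcount=3 -> skip
r=23=10111 popcount=4 -> skip
r=24=11000 popcount=2 -> skip
r=25=11001 popcount=3 -> skip
r=26=11010 popcount=3 -> skip
r=27=11011 popcount=4 -> skip
r=28=11100 popcount=3 -> skip
r=29=11101 popcount=4 -> skip
r=30=11110 popcount=4 -> skip
r=31=11111 popcount=5 -> skip
r=32=100000 popcount=1 -> skip
r=33=100001 popcount=2 -> skip
r=34=100010 popcount=2 -> skip
r=35=100011 popcount=3 -> skip
r=36=100100 popcount=2 -> skip
r=37=100101 popcount=3 -> skip
r=38=100110 popcount=3 -> skip
r=39=100111 popcount=4 -> skip
r=40=101000 popcount=2 -> skip
r=41=101001 popcount=3 -> skip
r=42=101010 popcount=3 -> skip
Kept rows: none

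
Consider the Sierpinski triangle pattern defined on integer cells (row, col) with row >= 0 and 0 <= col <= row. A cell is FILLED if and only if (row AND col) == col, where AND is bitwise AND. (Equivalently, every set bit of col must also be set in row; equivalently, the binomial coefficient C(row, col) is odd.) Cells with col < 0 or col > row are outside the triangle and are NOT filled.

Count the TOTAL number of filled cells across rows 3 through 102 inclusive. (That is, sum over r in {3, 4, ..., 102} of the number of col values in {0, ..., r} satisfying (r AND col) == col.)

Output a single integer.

r3=11 pc2: +4 =4
r4=100 pc1: +2 =6
r5=101 pc2: +4 =10
r6=110 pc2: +4 =14
r7=111 pc3: +8 =22
r8=1000 pc1: +2 =24
r9=1001 pc2: +4 =28
r10=1010 pc2: +4 =32
r11=1011 pc3: +8 =40
r12=1100 pc2: +4 =44
r13=1101 pc3: +8 =52
r14=1110 pc3: +8 =60
r15=1111 pc4: +16 =76
r16=10000 pc1: +2 =78
r17=10001 pc2: +4 =82
r18=10010 pc2: +4 =86
r19=10011 pc3: +8 =94
r20=10100 pc2: +4 =98
r21=10101 pc3: +8 =106
r22=10110 pc3: +8 =114
r23=10111 pc4: +16 =130
r24=11000 pc2: +4 =134
r25=11001 pc3: +8 =142
r26=11010 pc3: +8 =150
r27=11011 pc4: +16 =166
r28=11100 pc3: +8 =174
r29=11101 pc4: +16 =190
r30=11110 pc4: +16 =206
r31=11111 pc5: +32 =238
r32=100000 pc1: +2 =240
r33=100001 pc2: +4 =244
r34=100010 pc2: +4 =248
r35=100011 pc3: +8 =256
r36=100100 pc2: +4 =260
r37=100101 pc3: +8 =268
r38=100110 pc3: +8 =276
r39=100111 pc4: +16 =292
r40=101000 pc2: +4 =296
r41=101001 pc3: +8 =304
r42=101010 pc3: +8 =312
r43=101011 pc4: +16 =328
r44=101100 pc3: +8 =336
r45=101101 pc4: +16 =352
r46=101110 pc4: +16 =368
r47=101111 pc5: +32 =400
r48=110000 pc2: +4 =404
r49=110001 pc3: +8 =412
r50=110010 pc3: +8 =420
r51=110011 pc4: +16 =436
r52=110100 pc3: +8 =444
r53=110101 pc4: +16 =460
r54=110110 pc4: +16 =476
r55=110111 pc5: +32 =508
r56=111000 pc3: +8 =516
r57=111001 pc4: +16 =532
r58=111010 pc4: +16 =548
r59=111011 pc5: +32 =580
r60=111100 pc4: +16 =596
r61=111101 pc5: +32 =628
r62=111110 pc5: +32 =660
r63=111111 pc6: +64 =724
r64=1000000 pc1: +2 =726
r65=1000001 pc2: +4 =730
r66=1000010 pc2: +4 =734
r67=1000011 pc3: +8 =742
r68=1000100 pc2: +4 =746
r69=1000101 pc3: +8 =754
r70=1000110 pc3: +8 =762
r71=1000111 pc4: +16 =778
r72=1001000 pc2: +4 =782
r73=1001001 pc3: +8 =790
r74=1001010 pc3: +8 =798
r75=1001011 pc4: +16 =814
r76=1001100 pc3: +8 =822
r77=1001101 pc4: +16 =838
r78=1001110 pc4: +16 =854
r79=1001111 pc5: +32 =886
r80=1010000 pc2: +4 =890
r81=1010001 pc3: +8 =898
r82=1010010 pc3: +8 =906
r83=1010011 pc4: +16 =922
r84=1010100 pc3: +8 =930
r85=1010101 pc4: +16 =946
r86=1010110 pc4: +16 =962
r87=1010111 pc5: +32 =994
r88=1011000 pc3: +8 =1002
r89=1011001 pc4: +16 =1018
r90=1011010 pc4: +16 =1034
r91=1011011 pc5: +32 =1066
r92=1011100 pc4: +16 =1082
r93=1011101 pc5: +32 =1114
r94=1011110 pc5: +32 =1146
r95=1011111 pc6: +64 =1210
r96=1100000 pc2: +4 =1214
r97=1100001 pc3: +8 =1222
r98=1100010 pc3: +8 =1230
r99=1100011 pc4: +16 =1246
r100=1100100 pc3: +8 =1254
r101=1100101 pc4: +16 =1270
r102=1100110 pc4: +16 =1286

Answer: 1286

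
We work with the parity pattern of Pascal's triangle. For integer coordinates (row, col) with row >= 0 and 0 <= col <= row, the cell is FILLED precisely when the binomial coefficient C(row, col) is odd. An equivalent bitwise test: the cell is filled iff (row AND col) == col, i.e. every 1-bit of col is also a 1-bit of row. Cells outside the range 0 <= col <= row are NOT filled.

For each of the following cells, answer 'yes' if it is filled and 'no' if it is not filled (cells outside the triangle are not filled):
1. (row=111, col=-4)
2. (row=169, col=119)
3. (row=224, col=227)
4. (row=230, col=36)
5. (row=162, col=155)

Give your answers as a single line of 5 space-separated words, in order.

(111,-4): col outside [0, 111] -> not filled
(169,119): row=0b10101001, col=0b1110111, row AND col = 0b100001 = 33; 33 != 119 -> empty
(224,227): col outside [0, 224] -> not filled
(230,36): row=0b11100110, col=0b100100, row AND col = 0b100100 = 36; 36 == 36 -> filled
(162,155): row=0b10100010, col=0b10011011, row AND col = 0b10000010 = 130; 130 != 155 -> empty

Answer: no no no yes no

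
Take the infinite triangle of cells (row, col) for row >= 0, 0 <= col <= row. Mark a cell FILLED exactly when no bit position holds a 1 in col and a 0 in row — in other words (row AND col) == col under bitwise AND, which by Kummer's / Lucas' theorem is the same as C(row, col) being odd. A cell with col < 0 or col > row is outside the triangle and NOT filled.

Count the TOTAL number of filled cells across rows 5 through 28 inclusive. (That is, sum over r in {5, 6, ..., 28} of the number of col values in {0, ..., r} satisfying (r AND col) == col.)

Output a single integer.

r5=101 pc2: +4 =4
r6=110 pc2: +4 =8
r7=111 pc3: +8 =16
r8=1000 pc1: +2 =18
r9=1001 pc2: +4 =22
r10=1010 pc2: +4 =26
r11=1011 pc3: +8 =34
r12=1100 pc2: +4 =38
r13=1101 pc3: +8 =46
r14=1110 pc3: +8 =54
r15=1111 pc4: +16 =70
r16=10000 pc1: +2 =72
r17=10001 pc2: +4 =76
r18=10010 pc2: +4 =80
r19=10011 pc3: +8 =88
r20=10100 pc2: +4 =92
r21=10101 pc3: +8 =100
r22=10110 pc3: +8 =108
r23=10111 pc4: +16 =124
r24=11000 pc2: +4 =128
r25=11001 pc3: +8 =136
r26=11010 pc3: +8 =144
r27=11011 pc4: +16 =160
r28=11100 pc3: +8 =168

Answer: 168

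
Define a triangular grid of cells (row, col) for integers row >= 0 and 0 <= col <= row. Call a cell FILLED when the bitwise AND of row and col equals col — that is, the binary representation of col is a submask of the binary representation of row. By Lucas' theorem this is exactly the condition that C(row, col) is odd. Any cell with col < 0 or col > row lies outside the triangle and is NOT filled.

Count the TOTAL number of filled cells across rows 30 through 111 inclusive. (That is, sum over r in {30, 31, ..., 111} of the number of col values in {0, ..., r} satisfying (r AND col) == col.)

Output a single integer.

Answer: 1344

Derivation:
r30=11110 pc4: +16 =16
r31=11111 pc5: +32 =48
r32=100000 pc1: +2 =50
r33=100001 pc2: +4 =54
r34=100010 pc2: +4 =58
r35=100011 pc3: +8 =66
r36=100100 pc2: +4 =70
r37=100101 pc3: +8 =78
r38=100110 pc3: +8 =86
r39=100111 pc4: +16 =102
r40=101000 pc2: +4 =106
r41=101001 pc3: +8 =114
r42=101010 pc3: +8 =122
r43=101011 pc4: +16 =138
r44=101100 pc3: +8 =146
r45=101101 pc4: +16 =162
r46=101110 pc4: +16 =178
r47=101111 pc5: +32 =210
r48=110000 pc2: +4 =214
r49=110001 pc3: +8 =222
r50=110010 pc3: +8 =230
r51=110011 pc4: +16 =246
r52=110100 pc3: +8 =254
r53=110101 pc4: +16 =270
r54=110110 pc4: +16 =286
r55=110111 pc5: +32 =318
r56=111000 pc3: +8 =326
r57=111001 pc4: +16 =342
r58=111010 pc4: +16 =358
r59=111011 pc5: +32 =390
r60=111100 pc4: +16 =406
r61=111101 pc5: +32 =438
r62=111110 pc5: +32 =470
r63=111111 pc6: +64 =534
r64=1000000 pc1: +2 =536
r65=1000001 pc2: +4 =540
r66=1000010 pc2: +4 =544
r67=1000011 pc3: +8 =552
r68=1000100 pc2: +4 =556
r69=1000101 pc3: +8 =564
r70=1000110 pc3: +8 =572
r71=1000111 pc4: +16 =588
r72=1001000 pc2: +4 =592
r73=1001001 pc3: +8 =600
r74=1001010 pc3: +8 =608
r75=1001011 pc4: +16 =624
r76=1001100 pc3: +8 =632
r77=1001101 pc4: +16 =648
r78=1001110 pc4: +16 =664
r79=1001111 pc5: +32 =696
r80=1010000 pc2: +4 =700
r81=1010001 pc3: +8 =708
r82=1010010 pc3: +8 =716
r83=1010011 pc4: +16 =732
r84=1010100 pc3: +8 =740
r85=1010101 pc4: +16 =756
r86=1010110 pc4: +16 =772
r87=1010111 pc5: +32 =804
r88=1011000 pc3: +8 =812
r89=1011001 pc4: +16 =828
r90=1011010 pc4: +16 =844
r91=1011011 pc5: +32 =876
r92=1011100 pc4: +16 =892
r93=1011101 pc5: +32 =924
r94=1011110 pc5: +32 =956
r95=1011111 pc6: +64 =1020
r96=1100000 pc2: +4 =1024
r97=1100001 pc3: +8 =1032
r98=1100010 pc3: +8 =1040
r99=1100011 pc4: +16 =1056
r100=1100100 pc3: +8 =1064
r101=1100101 pc4: +16 =1080
r102=1100110 pc4: +16 =1096
r103=1100111 pc5: +32 =1128
r104=1101000 pc3: +8 =1136
r105=1101001 pc4: +16 =1152
r106=1101010 pc4: +16 =1168
r107=1101011 pc5: +32 =1200
r108=1101100 pc4: +16 =1216
r109=1101101 pc5: +32 =1248
r110=1101110 pc5: +32 =1280
r111=1101111 pc6: +64 =1344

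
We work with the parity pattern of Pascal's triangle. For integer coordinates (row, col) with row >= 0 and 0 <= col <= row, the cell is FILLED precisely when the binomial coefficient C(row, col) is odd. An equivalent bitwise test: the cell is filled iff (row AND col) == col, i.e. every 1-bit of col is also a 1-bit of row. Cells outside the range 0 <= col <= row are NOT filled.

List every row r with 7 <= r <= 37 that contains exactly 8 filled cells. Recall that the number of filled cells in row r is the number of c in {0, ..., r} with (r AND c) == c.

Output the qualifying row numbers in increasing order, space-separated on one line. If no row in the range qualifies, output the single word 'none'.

Answer: 7 11 13 14 19 21 22 25 26 28 35 37

Derivation:
Row r has 2^popcount(r) filled cells, so we need popcount(r) = log2(8) = 3.
Scan r = 7..37 and keep those with exactly 3 one-bits:
r=7=111 popcount=3 -> KEEP
r=8=1000 popcount=1 -> skip
r=9=1001 popcount=2 -> skip
r=10=1010 popcount=2 -> skip
r=11=1011 popcount=3 -> KEEP
r=12=1100 popcount=2 -> skip
r=13=1101 popcount=3 -> KEEP
r=14=1110 popcount=3 -> KEEP
r=15=1111 popcount=4 -> skip
r=16=10000 popcount=1 -> skip
r=17=10001 popcount=2 -> skip
r=18=10010 popcount=2 -> skip
r=19=10011 popcount=3 -> KEEP
r=20=10100 popcount=2 -> skip
r=21=10101 popcount=3 -> KEEP
r=22=10110 popcount=3 -> KEEP
r=23=10111 popcount=4 -> skip
r=24=11000 popcount=2 -> skip
r=25=11001 popcount=3 -> KEEP
r=26=11010 popcount=3 -> KEEP
r=27=11011 popcount=4 -> skip
r=28=11100 popcount=3 -> KEEP
r=29=11101 popcount=4 -> skip
r=30=11110 popcount=4 -> skip
r=31=11111 popcount=5 -> skip
r=32=100000 popcount=1 -> skip
r=33=100001 popcount=2 -> skip
r=34=100010 popcount=2 -> skip
r=35=100011 popcount=3 -> KEEP
r=36=100100 popcount=2 -> skip
r=37=100101 popcount=3 -> KEEP
Kept rows: 7 11 13 14 19 21 22 25 26 28 35 37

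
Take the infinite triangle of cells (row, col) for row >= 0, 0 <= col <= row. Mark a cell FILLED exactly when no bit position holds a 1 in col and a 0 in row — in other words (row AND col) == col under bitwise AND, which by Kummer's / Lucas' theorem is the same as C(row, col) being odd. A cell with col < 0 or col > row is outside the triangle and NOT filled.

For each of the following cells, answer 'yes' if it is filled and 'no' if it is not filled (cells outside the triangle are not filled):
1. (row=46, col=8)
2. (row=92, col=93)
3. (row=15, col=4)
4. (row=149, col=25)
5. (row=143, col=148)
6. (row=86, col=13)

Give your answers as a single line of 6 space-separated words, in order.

Answer: yes no yes no no no

Derivation:
(46,8): row=0b101110, col=0b1000, row AND col = 0b1000 = 8; 8 == 8 -> filled
(92,93): col outside [0, 92] -> not filled
(15,4): row=0b1111, col=0b100, row AND col = 0b100 = 4; 4 == 4 -> filled
(149,25): row=0b10010101, col=0b11001, row AND col = 0b10001 = 17; 17 != 25 -> empty
(143,148): col outside [0, 143] -> not filled
(86,13): row=0b1010110, col=0b1101, row AND col = 0b100 = 4; 4 != 13 -> empty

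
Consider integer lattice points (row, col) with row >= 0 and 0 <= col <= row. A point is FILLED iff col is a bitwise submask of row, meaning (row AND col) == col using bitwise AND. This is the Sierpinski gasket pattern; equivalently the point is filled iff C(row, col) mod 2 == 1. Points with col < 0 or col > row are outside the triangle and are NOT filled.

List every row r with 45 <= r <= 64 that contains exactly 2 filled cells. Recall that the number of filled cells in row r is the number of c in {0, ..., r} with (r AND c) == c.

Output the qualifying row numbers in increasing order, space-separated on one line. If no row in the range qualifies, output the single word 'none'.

Row r has 2^popcount(r) filled cells, so we need popcount(r) = log2(2) = 1.
Scan r = 45..64 and keep those with exactly 1 one-bits:
r=45=101101 popcount=4 -> skip
r=46=101110 popcount=4 -> skip
r=47=101111 popcount=5 -> skip
r=48=110000 popcount=2 -> skip
r=49=110001 popcount=3 -> skip
r=50=110010 popcount=3 -> skip
r=51=110011 popcount=4 -> skip
r=52=110100 popcount=3 -> skip
r=53=110101 popcount=4 -> skip
r=54=110110 popcount=4 -> skip
r=55=110111 popcount=5 -> skip
r=56=111000 popcount=3 -> skip
r=57=111001 popcount=4 -> skip
r=58=111010 popcount=4 -> skip
r=59=111011 popcount=5 -> skip
r=60=111100 popcount=4 -> skip
r=61=111101 popcount=5 -> skip
r=62=111110 popcount=5 -> skip
r=63=111111 popcount=6 -> skip
r=64=1000000 popcount=1 -> KEEP
Kept rows: 64

Answer: 64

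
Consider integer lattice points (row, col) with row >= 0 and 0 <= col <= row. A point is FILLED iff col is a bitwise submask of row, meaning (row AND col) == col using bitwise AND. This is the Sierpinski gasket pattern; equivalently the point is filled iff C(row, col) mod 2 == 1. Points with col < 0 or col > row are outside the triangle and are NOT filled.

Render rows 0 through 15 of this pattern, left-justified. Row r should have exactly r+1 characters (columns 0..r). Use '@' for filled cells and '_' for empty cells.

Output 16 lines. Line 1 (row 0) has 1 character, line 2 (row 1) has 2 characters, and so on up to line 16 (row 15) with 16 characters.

r0=0: @
r1=1: @@
r2=10: @_@
r3=11: @@@@
r4=100: @___@
r5=101: @@__@@
r6=110: @_@_@_@
r7=111: @@@@@@@@
r8=1000: @_______@
r9=1001: @@______@@
r10=1010: @_@_____@_@
r11=1011: @@@@____@@@@
r12=1100: @___@___@___@
r13=1101: @@__@@__@@__@@
r14=1110: @_@_@_@_@_@_@_@
r15=1111: @@@@@@@@@@@@@@@@

Answer: @
@@
@_@
@@@@
@___@
@@__@@
@_@_@_@
@@@@@@@@
@_______@
@@______@@
@_@_____@_@
@@@@____@@@@
@___@___@___@
@@__@@__@@__@@
@_@_@_@_@_@_@_@
@@@@@@@@@@@@@@@@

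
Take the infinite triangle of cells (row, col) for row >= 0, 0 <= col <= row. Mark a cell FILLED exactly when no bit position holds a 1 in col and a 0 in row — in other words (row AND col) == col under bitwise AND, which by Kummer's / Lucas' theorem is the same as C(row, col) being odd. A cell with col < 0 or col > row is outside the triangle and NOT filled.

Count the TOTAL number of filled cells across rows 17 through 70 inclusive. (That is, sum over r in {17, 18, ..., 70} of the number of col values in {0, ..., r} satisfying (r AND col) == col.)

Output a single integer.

r17=10001 pc2: +4 =4
r18=10010 pc2: +4 =8
r19=10011 pc3: +8 =16
r20=10100 pc2: +4 =20
r21=10101 pc3: +8 =28
r22=10110 pc3: +8 =36
r23=10111 pc4: +16 =52
r24=11000 pc2: +4 =56
r25=11001 pc3: +8 =64
r26=11010 pc3: +8 =72
r27=11011 pc4: +16 =88
r28=11100 pc3: +8 =96
r29=11101 pc4: +16 =112
r30=11110 pc4: +16 =128
r31=11111 pc5: +32 =160
r32=100000 pc1: +2 =162
r33=100001 pc2: +4 =166
r34=100010 pc2: +4 =170
r35=100011 pc3: +8 =178
r36=100100 pc2: +4 =182
r37=100101 pc3: +8 =190
r38=100110 pc3: +8 =198
r39=100111 pc4: +16 =214
r40=101000 pc2: +4 =218
r41=101001 pc3: +8 =226
r42=101010 pc3: +8 =234
r43=101011 pc4: +16 =250
r44=101100 pc3: +8 =258
r45=101101 pc4: +16 =274
r46=101110 pc4: +16 =290
r47=101111 pc5: +32 =322
r48=110000 pc2: +4 =326
r49=110001 pc3: +8 =334
r50=110010 pc3: +8 =342
r51=110011 pc4: +16 =358
r52=110100 pc3: +8 =366
r53=110101 pc4: +16 =382
r54=110110 pc4: +16 =398
r55=110111 pc5: +32 =430
r56=111000 pc3: +8 =438
r57=111001 pc4: +16 =454
r58=111010 pc4: +16 =470
r59=111011 pc5: +32 =502
r60=111100 pc4: +16 =518
r61=111101 pc5: +32 =550
r62=111110 pc5: +32 =582
r63=111111 pc6: +64 =646
r64=1000000 pc1: +2 =648
r65=1000001 pc2: +4 =652
r66=1000010 pc2: +4 =656
r67=1000011 pc3: +8 =664
r68=1000100 pc2: +4 =668
r69=1000101 pc3: +8 =676
r70=1000110 pc3: +8 =684

Answer: 684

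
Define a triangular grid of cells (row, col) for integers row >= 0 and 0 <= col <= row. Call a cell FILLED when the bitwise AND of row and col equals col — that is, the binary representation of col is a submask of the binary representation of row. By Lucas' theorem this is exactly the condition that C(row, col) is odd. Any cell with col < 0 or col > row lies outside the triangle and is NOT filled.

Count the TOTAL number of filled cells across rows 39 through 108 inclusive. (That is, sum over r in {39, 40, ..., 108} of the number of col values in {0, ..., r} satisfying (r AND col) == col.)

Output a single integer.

r39=100111 pc4: +16 =16
r40=101000 pc2: +4 =20
r41=101001 pc3: +8 =28
r42=101010 pc3: +8 =36
r43=101011 pc4: +16 =52
r44=101100 pc3: +8 =60
r45=101101 pc4: +16 =76
r46=101110 pc4: +16 =92
r47=101111 pc5: +32 =124
r48=110000 pc2: +4 =128
r49=110001 pc3: +8 =136
r50=110010 pc3: +8 =144
r51=110011 pc4: +16 =160
r52=110100 pc3: +8 =168
r53=110101 pc4: +16 =184
r54=110110 pc4: +16 =200
r55=110111 pc5: +32 =232
r56=111000 pc3: +8 =240
r57=111001 pc4: +16 =256
r58=111010 pc4: +16 =272
r59=111011 pc5: +32 =304
r60=111100 pc4: +16 =320
r61=111101 pc5: +32 =352
r62=111110 pc5: +32 =384
r63=111111 pc6: +64 =448
r64=1000000 pc1: +2 =450
r65=1000001 pc2: +4 =454
r66=1000010 pc2: +4 =458
r67=1000011 pc3: +8 =466
r68=1000100 pc2: +4 =470
r69=1000101 pc3: +8 =478
r70=1000110 pc3: +8 =486
r71=1000111 pc4: +16 =502
r72=1001000 pc2: +4 =506
r73=1001001 pc3: +8 =514
r74=1001010 pc3: +8 =522
r75=1001011 pc4: +16 =538
r76=1001100 pc3: +8 =546
r77=1001101 pc4: +16 =562
r78=1001110 pc4: +16 =578
r79=1001111 pc5: +32 =610
r80=1010000 pc2: +4 =614
r81=1010001 pc3: +8 =622
r82=1010010 pc3: +8 =630
r83=1010011 pc4: +16 =646
r84=1010100 pc3: +8 =654
r85=1010101 pc4: +16 =670
r86=1010110 pc4: +16 =686
r87=1010111 pc5: +32 =718
r88=1011000 pc3: +8 =726
r89=1011001 pc4: +16 =742
r90=1011010 pc4: +16 =758
r91=1011011 pc5: +32 =790
r92=1011100 pc4: +16 =806
r93=1011101 pc5: +32 =838
r94=1011110 pc5: +32 =870
r95=1011111 pc6: +64 =934
r96=1100000 pc2: +4 =938
r97=1100001 pc3: +8 =946
r98=1100010 pc3: +8 =954
r99=1100011 pc4: +16 =970
r100=1100100 pc3: +8 =978
r101=1100101 pc4: +16 =994
r102=1100110 pc4: +16 =1010
r103=1100111 pc5: +32 =1042
r104=1101000 pc3: +8 =1050
r105=1101001 pc4: +16 =1066
r106=1101010 pc4: +16 =1082
r107=1101011 pc5: +32 =1114
r108=1101100 pc4: +16 =1130

Answer: 1130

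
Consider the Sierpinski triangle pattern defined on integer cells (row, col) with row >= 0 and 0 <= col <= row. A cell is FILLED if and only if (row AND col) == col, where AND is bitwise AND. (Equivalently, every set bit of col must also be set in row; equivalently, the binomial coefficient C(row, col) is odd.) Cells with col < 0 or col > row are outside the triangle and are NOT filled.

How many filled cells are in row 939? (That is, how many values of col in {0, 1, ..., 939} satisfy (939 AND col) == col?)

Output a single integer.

939 in binary = 1110101011
popcount(939) = number of 1-bits in 1110101011 = 7
A col c satisfies (939 AND c) == c iff every set bit of c is also set in 939; each of the 7 set bits of 939 can independently be on or off in c.
count = 2^7 = 128

Answer: 128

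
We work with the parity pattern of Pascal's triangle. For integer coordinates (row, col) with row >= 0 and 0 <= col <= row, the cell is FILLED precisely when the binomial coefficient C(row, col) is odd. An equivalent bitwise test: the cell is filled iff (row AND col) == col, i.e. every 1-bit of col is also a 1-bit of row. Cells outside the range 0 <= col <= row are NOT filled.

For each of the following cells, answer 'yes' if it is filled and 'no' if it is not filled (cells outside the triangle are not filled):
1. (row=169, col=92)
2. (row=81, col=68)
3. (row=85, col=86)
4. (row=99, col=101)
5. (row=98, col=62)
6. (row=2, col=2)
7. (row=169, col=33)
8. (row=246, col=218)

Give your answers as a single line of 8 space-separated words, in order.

Answer: no no no no no yes yes no

Derivation:
(169,92): row=0b10101001, col=0b1011100, row AND col = 0b1000 = 8; 8 != 92 -> empty
(81,68): row=0b1010001, col=0b1000100, row AND col = 0b1000000 = 64; 64 != 68 -> empty
(85,86): col outside [0, 85] -> not filled
(99,101): col outside [0, 99] -> not filled
(98,62): row=0b1100010, col=0b111110, row AND col = 0b100010 = 34; 34 != 62 -> empty
(2,2): row=0b10, col=0b10, row AND col = 0b10 = 2; 2 == 2 -> filled
(169,33): row=0b10101001, col=0b100001, row AND col = 0b100001 = 33; 33 == 33 -> filled
(246,218): row=0b11110110, col=0b11011010, row AND col = 0b11010010 = 210; 210 != 218 -> empty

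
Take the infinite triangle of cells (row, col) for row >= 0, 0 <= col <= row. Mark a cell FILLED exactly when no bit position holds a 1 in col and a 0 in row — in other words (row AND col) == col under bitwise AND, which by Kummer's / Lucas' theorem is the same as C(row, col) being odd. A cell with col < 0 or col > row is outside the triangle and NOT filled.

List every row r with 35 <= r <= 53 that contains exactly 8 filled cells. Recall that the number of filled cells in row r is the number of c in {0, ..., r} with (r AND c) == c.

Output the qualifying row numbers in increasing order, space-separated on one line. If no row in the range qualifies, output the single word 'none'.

Answer: 35 37 38 41 42 44 49 50 52

Derivation:
Row r has 2^popcount(r) filled cells, so we need popcount(r) = log2(8) = 3.
Scan r = 35..53 and keep those with exactly 3 one-bits:
r=35=100011 popcount=3 -> KEEP
r=36=100100 popcount=2 -> skip
r=37=100101 popcount=3 -> KEEP
r=38=100110 popcount=3 -> KEEP
r=39=100111 popcount=4 -> skip
r=40=101000 popcount=2 -> skip
r=41=101001 popcount=3 -> KEEP
r=42=101010 popcount=3 -> KEEP
r=43=101011 popcount=4 -> skip
r=44=101100 popcount=3 -> KEEP
r=45=101101 popcount=4 -> skip
r=46=101110 popcount=4 -> skip
r=47=101111 popcount=5 -> skip
r=48=110000 popcount=2 -> skip
r=49=110001 popcount=3 -> KEEP
r=50=110010 popcount=3 -> KEEP
r=51=110011 popcount=4 -> skip
r=52=110100 popcount=3 -> KEEP
r=53=110101 popcount=4 -> skip
Kept rows: 35 37 38 41 42 44 49 50 52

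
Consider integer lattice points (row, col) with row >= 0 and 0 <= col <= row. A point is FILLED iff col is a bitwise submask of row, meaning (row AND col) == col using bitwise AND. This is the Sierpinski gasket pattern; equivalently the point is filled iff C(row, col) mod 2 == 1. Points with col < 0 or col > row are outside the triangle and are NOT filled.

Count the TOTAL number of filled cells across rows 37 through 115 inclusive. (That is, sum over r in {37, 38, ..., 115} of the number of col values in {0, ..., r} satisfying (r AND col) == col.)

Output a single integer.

r37=100101 pc3: +8 =8
r38=100110 pc3: +8 =16
r39=100111 pc4: +16 =32
r40=101000 pc2: +4 =36
r41=101001 pc3: +8 =44
r42=101010 pc3: +8 =52
r43=101011 pc4: +16 =68
r44=101100 pc3: +8 =76
r45=101101 pc4: +16 =92
r46=101110 pc4: +16 =108
r47=101111 pc5: +32 =140
r48=110000 pc2: +4 =144
r49=110001 pc3: +8 =152
r50=110010 pc3: +8 =160
r51=110011 pc4: +16 =176
r52=110100 pc3: +8 =184
r53=110101 pc4: +16 =200
r54=110110 pc4: +16 =216
r55=110111 pc5: +32 =248
r56=111000 pc3: +8 =256
r57=111001 pc4: +16 =272
r58=111010 pc4: +16 =288
r59=111011 pc5: +32 =320
r60=111100 pc4: +16 =336
r61=111101 pc5: +32 =368
r62=111110 pc5: +32 =400
r63=111111 pc6: +64 =464
r64=1000000 pc1: +2 =466
r65=1000001 pc2: +4 =470
r66=1000010 pc2: +4 =474
r67=1000011 pc3: +8 =482
r68=1000100 pc2: +4 =486
r69=1000101 pc3: +8 =494
r70=1000110 pc3: +8 =502
r71=1000111 pc4: +16 =518
r72=1001000 pc2: +4 =522
r73=1001001 pc3: +8 =530
r74=1001010 pc3: +8 =538
r75=1001011 pc4: +16 =554
r76=1001100 pc3: +8 =562
r77=1001101 pc4: +16 =578
r78=1001110 pc4: +16 =594
r79=1001111 pc5: +32 =626
r80=1010000 pc2: +4 =630
r81=1010001 pc3: +8 =638
r82=1010010 pc3: +8 =646
r83=1010011 pc4: +16 =662
r84=1010100 pc3: +8 =670
r85=1010101 pc4: +16 =686
r86=1010110 pc4: +16 =702
r87=1010111 pc5: +32 =734
r88=1011000 pc3: +8 =742
r89=1011001 pc4: +16 =758
r90=1011010 pc4: +16 =774
r91=1011011 pc5: +32 =806
r92=1011100 pc4: +16 =822
r93=1011101 pc5: +32 =854
r94=1011110 pc5: +32 =886
r95=1011111 pc6: +64 =950
r96=1100000 pc2: +4 =954
r97=1100001 pc3: +8 =962
r98=1100010 pc3: +8 =970
r99=1100011 pc4: +16 =986
r100=1100100 pc3: +8 =994
r101=1100101 pc4: +16 =1010
r102=1100110 pc4: +16 =1026
r103=1100111 pc5: +32 =1058
r104=1101000 pc3: +8 =1066
r105=1101001 pc4: +16 =1082
r106=1101010 pc4: +16 =1098
r107=1101011 pc5: +32 =1130
r108=1101100 pc4: +16 =1146
r109=1101101 pc5: +32 =1178
r110=1101110 pc5: +32 =1210
r111=1101111 pc6: +64 =1274
r112=1110000 pc3: +8 =1282
r113=1110001 pc4: +16 =1298
r114=1110010 pc4: +16 =1314
r115=1110011 pc5: +32 =1346

Answer: 1346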